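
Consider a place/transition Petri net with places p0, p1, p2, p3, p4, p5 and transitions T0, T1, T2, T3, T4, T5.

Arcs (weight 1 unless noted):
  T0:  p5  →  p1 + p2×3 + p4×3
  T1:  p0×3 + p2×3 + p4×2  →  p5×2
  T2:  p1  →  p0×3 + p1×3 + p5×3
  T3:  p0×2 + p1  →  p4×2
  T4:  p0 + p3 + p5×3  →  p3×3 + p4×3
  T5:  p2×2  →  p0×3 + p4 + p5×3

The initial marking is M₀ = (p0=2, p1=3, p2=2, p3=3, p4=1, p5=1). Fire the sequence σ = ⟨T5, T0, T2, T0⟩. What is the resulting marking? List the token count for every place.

(p0=8, p1=7, p2=6, p3=3, p4=8, p5=5)

step 1: fire T5:  (p0=2, p1=3, p2=2, p3=3, p4=1, p5=1) → (p0=5, p1=3, p2=0, p3=3, p4=2, p5=4)
step 2: fire T0:  (p0=5, p1=3, p2=0, p3=3, p4=2, p5=4) → (p0=5, p1=4, p2=3, p3=3, p4=5, p5=3)
step 3: fire T2:  (p0=5, p1=4, p2=3, p3=3, p4=5, p5=3) → (p0=8, p1=6, p2=3, p3=3, p4=5, p5=6)
step 4: fire T0:  (p0=8, p1=6, p2=3, p3=3, p4=5, p5=6) → (p0=8, p1=7, p2=6, p3=3, p4=8, p5=5)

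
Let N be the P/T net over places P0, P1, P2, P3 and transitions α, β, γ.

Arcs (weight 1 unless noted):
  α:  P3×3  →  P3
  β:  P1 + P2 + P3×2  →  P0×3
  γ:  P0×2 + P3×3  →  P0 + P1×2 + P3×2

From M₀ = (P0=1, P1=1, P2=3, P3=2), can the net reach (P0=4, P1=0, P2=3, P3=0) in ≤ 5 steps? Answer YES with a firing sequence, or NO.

depth 0: 1 marking
depth 1: 2 markings reached so far
depth 2: 2 markings reached so far
(frontier empty at depth 2; search complete)
target is not among the 2 markings reachable within 5 steps

NO — not reachable within 5 firings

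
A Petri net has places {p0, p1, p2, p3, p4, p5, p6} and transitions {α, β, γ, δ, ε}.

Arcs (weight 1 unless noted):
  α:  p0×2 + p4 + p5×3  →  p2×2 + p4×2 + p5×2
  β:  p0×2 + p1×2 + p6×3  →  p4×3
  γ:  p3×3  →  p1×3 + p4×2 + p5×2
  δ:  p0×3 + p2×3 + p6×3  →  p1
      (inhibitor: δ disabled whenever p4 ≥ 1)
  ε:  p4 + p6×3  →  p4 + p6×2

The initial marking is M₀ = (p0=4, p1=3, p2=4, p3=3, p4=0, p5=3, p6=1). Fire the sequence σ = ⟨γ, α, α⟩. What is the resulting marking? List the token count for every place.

step 1: fire γ:  (p0=4, p1=3, p2=4, p3=3, p4=0, p5=3, p6=1) → (p0=4, p1=6, p2=4, p3=0, p4=2, p5=5, p6=1)
step 2: fire α:  (p0=4, p1=6, p2=4, p3=0, p4=2, p5=5, p6=1) → (p0=2, p1=6, p2=6, p3=0, p4=3, p5=4, p6=1)
step 3: fire α:  (p0=2, p1=6, p2=6, p3=0, p4=3, p5=4, p6=1) → (p0=0, p1=6, p2=8, p3=0, p4=4, p5=3, p6=1)

(p0=0, p1=6, p2=8, p3=0, p4=4, p5=3, p6=1)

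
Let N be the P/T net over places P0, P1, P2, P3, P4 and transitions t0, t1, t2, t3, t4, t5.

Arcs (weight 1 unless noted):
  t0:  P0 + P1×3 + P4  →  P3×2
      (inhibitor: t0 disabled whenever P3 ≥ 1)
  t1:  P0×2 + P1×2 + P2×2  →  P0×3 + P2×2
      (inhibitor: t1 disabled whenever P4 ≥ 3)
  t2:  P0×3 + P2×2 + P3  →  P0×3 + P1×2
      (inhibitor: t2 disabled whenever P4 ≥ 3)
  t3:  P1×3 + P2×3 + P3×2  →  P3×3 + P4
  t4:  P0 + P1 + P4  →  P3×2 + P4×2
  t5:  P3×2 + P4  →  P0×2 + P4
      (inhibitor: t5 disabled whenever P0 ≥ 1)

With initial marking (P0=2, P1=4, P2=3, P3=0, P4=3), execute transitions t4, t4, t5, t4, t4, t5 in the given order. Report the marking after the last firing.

(P0=2, P1=0, P2=3, P3=4, P4=7)

step 1: fire t4:  (P0=2, P1=4, P2=3, P3=0, P4=3) → (P0=1, P1=3, P2=3, P3=2, P4=4)
step 2: fire t4:  (P0=1, P1=3, P2=3, P3=2, P4=4) → (P0=0, P1=2, P2=3, P3=4, P4=5)
step 3: fire t5:  (P0=0, P1=2, P2=3, P3=4, P4=5) → (P0=2, P1=2, P2=3, P3=2, P4=5)
step 4: fire t4:  (P0=2, P1=2, P2=3, P3=2, P4=5) → (P0=1, P1=1, P2=3, P3=4, P4=6)
step 5: fire t4:  (P0=1, P1=1, P2=3, P3=4, P4=6) → (P0=0, P1=0, P2=3, P3=6, P4=7)
step 6: fire t5:  (P0=0, P1=0, P2=3, P3=6, P4=7) → (P0=2, P1=0, P2=3, P3=4, P4=7)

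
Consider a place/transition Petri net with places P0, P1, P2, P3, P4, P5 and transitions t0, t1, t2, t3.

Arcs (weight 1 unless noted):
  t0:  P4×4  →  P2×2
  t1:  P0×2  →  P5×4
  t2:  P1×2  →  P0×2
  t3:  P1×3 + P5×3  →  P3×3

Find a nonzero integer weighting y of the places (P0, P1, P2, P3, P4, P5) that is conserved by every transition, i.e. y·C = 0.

y = (P0:0, P1:0, P2:2, P3:0, P4:1, P5:0)

Incidence matrix C (rows=places, cols=transitions):
       t0   t1   t2   t3
   P0   0   -2    2    0
   P1   0    0   -2   -3
   P2   2    0    0    0
   P3   0    0    0    3
   P4  -4    0    0    0
   P5   0    4    0   -3

Candidate y = [0, 0, 2, 0, 1, 0]; check y·C column-wise:
  col t0: 2·2 + 1·-4 = 0
  col t1: 0·-2 + 2·0 + 1·0 + 0·4 = 0
  col t2: 0·2 + 0·-2 + 2·0 + 1·0 = 0
  col t3: 0·-3 + 2·0 + 0·3 + 1·0 + 0·-3 = 0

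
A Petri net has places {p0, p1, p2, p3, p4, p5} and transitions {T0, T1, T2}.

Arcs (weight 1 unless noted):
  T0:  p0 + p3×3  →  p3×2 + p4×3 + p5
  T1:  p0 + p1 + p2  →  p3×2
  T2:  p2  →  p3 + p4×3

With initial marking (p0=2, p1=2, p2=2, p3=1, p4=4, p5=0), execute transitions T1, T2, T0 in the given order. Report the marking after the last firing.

step 1: fire T1:  (p0=2, p1=2, p2=2, p3=1, p4=4, p5=0) → (p0=1, p1=1, p2=1, p3=3, p4=4, p5=0)
step 2: fire T2:  (p0=1, p1=1, p2=1, p3=3, p4=4, p5=0) → (p0=1, p1=1, p2=0, p3=4, p4=7, p5=0)
step 3: fire T0:  (p0=1, p1=1, p2=0, p3=4, p4=7, p5=0) → (p0=0, p1=1, p2=0, p3=3, p4=10, p5=1)

(p0=0, p1=1, p2=0, p3=3, p4=10, p5=1)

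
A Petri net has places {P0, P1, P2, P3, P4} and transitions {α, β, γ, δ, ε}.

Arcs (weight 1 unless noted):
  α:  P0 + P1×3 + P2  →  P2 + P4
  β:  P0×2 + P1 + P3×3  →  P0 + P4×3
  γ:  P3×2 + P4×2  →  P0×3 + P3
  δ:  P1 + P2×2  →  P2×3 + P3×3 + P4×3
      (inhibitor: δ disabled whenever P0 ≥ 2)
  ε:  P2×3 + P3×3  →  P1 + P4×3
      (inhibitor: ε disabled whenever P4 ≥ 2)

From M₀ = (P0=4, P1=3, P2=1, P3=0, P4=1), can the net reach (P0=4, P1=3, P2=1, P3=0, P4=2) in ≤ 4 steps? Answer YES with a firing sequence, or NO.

depth 0: 1 marking
depth 1: 2 markings reached so far
depth 2: 2 markings reached so far
(frontier empty at depth 2; search complete)
target is not among the 2 markings reachable within 4 steps

NO — not reachable within 4 firings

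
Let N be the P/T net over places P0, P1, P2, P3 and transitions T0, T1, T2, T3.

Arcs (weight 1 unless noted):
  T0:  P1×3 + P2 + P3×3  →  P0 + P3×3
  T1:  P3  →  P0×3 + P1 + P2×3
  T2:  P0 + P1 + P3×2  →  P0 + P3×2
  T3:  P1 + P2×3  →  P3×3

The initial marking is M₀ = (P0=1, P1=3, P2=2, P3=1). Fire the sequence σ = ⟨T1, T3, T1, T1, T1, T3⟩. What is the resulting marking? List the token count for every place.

(P0=13, P1=5, P2=8, P3=3)

step 1: fire T1:  (P0=1, P1=3, P2=2, P3=1) → (P0=4, P1=4, P2=5, P3=0)
step 2: fire T3:  (P0=4, P1=4, P2=5, P3=0) → (P0=4, P1=3, P2=2, P3=3)
step 3: fire T1:  (P0=4, P1=3, P2=2, P3=3) → (P0=7, P1=4, P2=5, P3=2)
step 4: fire T1:  (P0=7, P1=4, P2=5, P3=2) → (P0=10, P1=5, P2=8, P3=1)
step 5: fire T1:  (P0=10, P1=5, P2=8, P3=1) → (P0=13, P1=6, P2=11, P3=0)
step 6: fire T3:  (P0=13, P1=6, P2=11, P3=0) → (P0=13, P1=5, P2=8, P3=3)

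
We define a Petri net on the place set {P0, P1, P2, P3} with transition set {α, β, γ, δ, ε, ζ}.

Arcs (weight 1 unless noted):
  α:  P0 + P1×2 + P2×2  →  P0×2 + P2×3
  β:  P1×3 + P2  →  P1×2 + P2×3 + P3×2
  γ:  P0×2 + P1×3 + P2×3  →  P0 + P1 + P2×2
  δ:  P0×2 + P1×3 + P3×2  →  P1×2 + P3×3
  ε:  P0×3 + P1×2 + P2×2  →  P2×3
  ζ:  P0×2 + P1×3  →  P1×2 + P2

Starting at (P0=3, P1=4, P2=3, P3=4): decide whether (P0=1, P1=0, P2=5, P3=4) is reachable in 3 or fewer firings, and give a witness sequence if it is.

YES — reachable via ⟨α, ε⟩ (2 firings)

step 1: fire α:  (P0=3, P1=4, P2=3, P3=4) → (P0=4, P1=2, P2=4, P3=4)
step 2: fire ε:  (P0=4, P1=2, P2=4, P3=4) → (P0=1, P1=0, P2=5, P3=4)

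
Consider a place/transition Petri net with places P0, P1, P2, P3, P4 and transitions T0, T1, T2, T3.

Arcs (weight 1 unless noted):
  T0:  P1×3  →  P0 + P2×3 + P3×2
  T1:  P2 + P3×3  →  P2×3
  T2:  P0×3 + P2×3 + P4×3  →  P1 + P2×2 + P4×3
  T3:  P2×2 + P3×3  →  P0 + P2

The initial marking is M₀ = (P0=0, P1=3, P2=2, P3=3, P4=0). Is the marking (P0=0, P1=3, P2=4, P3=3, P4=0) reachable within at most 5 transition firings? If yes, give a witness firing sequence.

NO — not reachable within 5 firings

depth 0: 1 marking
depth 1: 4 markings reached so far
depth 2: 6 markings reached so far
depth 3: 6 markings reached so far
(frontier empty at depth 3; search complete)
target is not among the 6 markings reachable within 5 steps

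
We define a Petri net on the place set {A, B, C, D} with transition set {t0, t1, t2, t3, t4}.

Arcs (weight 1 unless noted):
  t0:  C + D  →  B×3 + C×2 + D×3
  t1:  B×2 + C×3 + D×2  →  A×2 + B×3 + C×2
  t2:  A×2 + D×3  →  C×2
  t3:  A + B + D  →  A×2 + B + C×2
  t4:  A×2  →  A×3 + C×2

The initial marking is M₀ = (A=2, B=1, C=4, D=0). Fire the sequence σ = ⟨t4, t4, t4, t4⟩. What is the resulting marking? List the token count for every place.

(A=6, B=1, C=12, D=0)

step 1: fire t4:  (A=2, B=1, C=4, D=0) → (A=3, B=1, C=6, D=0)
step 2: fire t4:  (A=3, B=1, C=6, D=0) → (A=4, B=1, C=8, D=0)
step 3: fire t4:  (A=4, B=1, C=8, D=0) → (A=5, B=1, C=10, D=0)
step 4: fire t4:  (A=5, B=1, C=10, D=0) → (A=6, B=1, C=12, D=0)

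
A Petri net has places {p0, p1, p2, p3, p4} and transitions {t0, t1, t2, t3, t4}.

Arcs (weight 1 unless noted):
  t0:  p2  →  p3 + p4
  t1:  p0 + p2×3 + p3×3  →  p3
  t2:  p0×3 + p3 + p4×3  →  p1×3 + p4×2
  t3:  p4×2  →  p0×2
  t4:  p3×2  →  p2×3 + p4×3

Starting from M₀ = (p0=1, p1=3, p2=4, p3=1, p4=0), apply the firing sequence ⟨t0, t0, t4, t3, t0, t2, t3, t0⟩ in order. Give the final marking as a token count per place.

step 1: fire t0:  (p0=1, p1=3, p2=4, p3=1, p4=0) → (p0=1, p1=3, p2=3, p3=2, p4=1)
step 2: fire t0:  (p0=1, p1=3, p2=3, p3=2, p4=1) → (p0=1, p1=3, p2=2, p3=3, p4=2)
step 3: fire t4:  (p0=1, p1=3, p2=2, p3=3, p4=2) → (p0=1, p1=3, p2=5, p3=1, p4=5)
step 4: fire t3:  (p0=1, p1=3, p2=5, p3=1, p4=5) → (p0=3, p1=3, p2=5, p3=1, p4=3)
step 5: fire t0:  (p0=3, p1=3, p2=5, p3=1, p4=3) → (p0=3, p1=3, p2=4, p3=2, p4=4)
step 6: fire t2:  (p0=3, p1=3, p2=4, p3=2, p4=4) → (p0=0, p1=6, p2=4, p3=1, p4=3)
step 7: fire t3:  (p0=0, p1=6, p2=4, p3=1, p4=3) → (p0=2, p1=6, p2=4, p3=1, p4=1)
step 8: fire t0:  (p0=2, p1=6, p2=4, p3=1, p4=1) → (p0=2, p1=6, p2=3, p3=2, p4=2)

(p0=2, p1=6, p2=3, p3=2, p4=2)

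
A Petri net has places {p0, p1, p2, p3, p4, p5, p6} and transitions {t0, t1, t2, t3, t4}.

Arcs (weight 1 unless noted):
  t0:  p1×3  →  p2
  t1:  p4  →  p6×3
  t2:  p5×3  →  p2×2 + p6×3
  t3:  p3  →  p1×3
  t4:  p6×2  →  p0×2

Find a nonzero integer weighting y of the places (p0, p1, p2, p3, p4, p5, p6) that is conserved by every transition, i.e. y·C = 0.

Incidence matrix C (rows=places, cols=transitions):
       t0   t1   t2   t3   t4
   p0   0    0    0    0    2
   p1  -3    0    0    3    0
   p2   1    0    2    0    0
   p3   0    0    0   -1    0
   p4   0   -1    0    0    0
   p5   0    0   -3    0    0
   p6   0    3    3    0   -2

Candidate y = [0, 1, 3, 3, 0, 2, 0]; check y·C column-wise:
  col t0: 1·-3 + 3·1 + 3·0 + 2·0 = 0
  col t1: 1·0 + 3·0 + 3·0 + 0·-1 + 2·0 + 0·3 = 0
  col t2: 1·0 + 3·2 + 3·0 + 2·-3 + 0·3 = 0
  col t3: 1·3 + 3·0 + 3·-1 + 2·0 = 0
  col t4: 0·2 + 1·0 + 3·0 + 3·0 + 2·0 + 0·-2 = 0

y = (p0:0, p1:1, p2:3, p3:3, p4:0, p5:2, p6:0)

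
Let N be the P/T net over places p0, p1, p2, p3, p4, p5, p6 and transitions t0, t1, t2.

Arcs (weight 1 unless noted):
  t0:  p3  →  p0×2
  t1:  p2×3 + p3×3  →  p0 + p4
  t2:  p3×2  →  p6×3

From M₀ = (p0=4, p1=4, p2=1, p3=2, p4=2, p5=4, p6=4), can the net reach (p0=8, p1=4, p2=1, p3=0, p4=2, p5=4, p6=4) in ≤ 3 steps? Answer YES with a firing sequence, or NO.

YES — reachable via ⟨t0, t0⟩ (2 firings)

step 1: fire t0:  (p0=4, p1=4, p2=1, p3=2, p4=2, p5=4, p6=4) → (p0=6, p1=4, p2=1, p3=1, p4=2, p5=4, p6=4)
step 2: fire t0:  (p0=6, p1=4, p2=1, p3=1, p4=2, p5=4, p6=4) → (p0=8, p1=4, p2=1, p3=0, p4=2, p5=4, p6=4)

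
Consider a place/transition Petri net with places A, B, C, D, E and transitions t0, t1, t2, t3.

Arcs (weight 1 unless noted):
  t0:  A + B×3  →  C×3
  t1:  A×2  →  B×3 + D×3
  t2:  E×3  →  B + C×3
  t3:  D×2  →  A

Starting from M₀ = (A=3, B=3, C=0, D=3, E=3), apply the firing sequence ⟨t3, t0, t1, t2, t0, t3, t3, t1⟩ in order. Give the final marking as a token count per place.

step 1: fire t3:  (A=3, B=3, C=0, D=3, E=3) → (A=4, B=3, C=0, D=1, E=3)
step 2: fire t0:  (A=4, B=3, C=0, D=1, E=3) → (A=3, B=0, C=3, D=1, E=3)
step 3: fire t1:  (A=3, B=0, C=3, D=1, E=3) → (A=1, B=3, C=3, D=4, E=3)
step 4: fire t2:  (A=1, B=3, C=3, D=4, E=3) → (A=1, B=4, C=6, D=4, E=0)
step 5: fire t0:  (A=1, B=4, C=6, D=4, E=0) → (A=0, B=1, C=9, D=4, E=0)
step 6: fire t3:  (A=0, B=1, C=9, D=4, E=0) → (A=1, B=1, C=9, D=2, E=0)
step 7: fire t3:  (A=1, B=1, C=9, D=2, E=0) → (A=2, B=1, C=9, D=0, E=0)
step 8: fire t1:  (A=2, B=1, C=9, D=0, E=0) → (A=0, B=4, C=9, D=3, E=0)

(A=0, B=4, C=9, D=3, E=0)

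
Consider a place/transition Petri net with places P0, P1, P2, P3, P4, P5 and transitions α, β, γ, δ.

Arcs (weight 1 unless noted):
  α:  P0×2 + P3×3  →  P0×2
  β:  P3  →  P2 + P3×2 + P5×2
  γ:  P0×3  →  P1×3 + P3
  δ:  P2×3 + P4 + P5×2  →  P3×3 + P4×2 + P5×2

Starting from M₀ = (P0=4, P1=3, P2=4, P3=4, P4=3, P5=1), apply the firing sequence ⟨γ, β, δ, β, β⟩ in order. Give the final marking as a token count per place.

step 1: fire γ:  (P0=4, P1=3, P2=4, P3=4, P4=3, P5=1) → (P0=1, P1=6, P2=4, P3=5, P4=3, P5=1)
step 2: fire β:  (P0=1, P1=6, P2=4, P3=5, P4=3, P5=1) → (P0=1, P1=6, P2=5, P3=6, P4=3, P5=3)
step 3: fire δ:  (P0=1, P1=6, P2=5, P3=6, P4=3, P5=3) → (P0=1, P1=6, P2=2, P3=9, P4=4, P5=3)
step 4: fire β:  (P0=1, P1=6, P2=2, P3=9, P4=4, P5=3) → (P0=1, P1=6, P2=3, P3=10, P4=4, P5=5)
step 5: fire β:  (P0=1, P1=6, P2=3, P3=10, P4=4, P5=5) → (P0=1, P1=6, P2=4, P3=11, P4=4, P5=7)

(P0=1, P1=6, P2=4, P3=11, P4=4, P5=7)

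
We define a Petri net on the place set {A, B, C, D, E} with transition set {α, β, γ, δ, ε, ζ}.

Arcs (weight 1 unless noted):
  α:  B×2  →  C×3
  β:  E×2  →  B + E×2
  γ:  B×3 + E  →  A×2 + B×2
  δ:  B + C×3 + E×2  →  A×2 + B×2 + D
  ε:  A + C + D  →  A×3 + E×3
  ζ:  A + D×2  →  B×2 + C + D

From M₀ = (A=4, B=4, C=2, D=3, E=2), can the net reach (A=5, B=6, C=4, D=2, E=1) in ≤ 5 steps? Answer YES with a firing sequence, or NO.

NO — not reachable within 5 firings

depth 0: 1 marking
depth 1: 6 markings reached so far
depth 2: 23 markings reached so far
depth 3: 59 markings reached so far
depth 4: 122 markings reached so far
depth 5: 219 markings reached so far
target is not among the 219 markings reachable within 5 steps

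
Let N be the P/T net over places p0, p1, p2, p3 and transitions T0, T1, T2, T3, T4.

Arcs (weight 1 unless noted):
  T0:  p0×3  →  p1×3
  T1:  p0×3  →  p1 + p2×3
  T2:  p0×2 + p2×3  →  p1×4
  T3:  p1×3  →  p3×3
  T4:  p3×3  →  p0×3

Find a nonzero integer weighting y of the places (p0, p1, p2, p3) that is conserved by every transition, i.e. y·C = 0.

y = (p0:3, p1:3, p2:2, p3:3)

Incidence matrix C (rows=places, cols=transitions):
       T0   T1   T2   T3   T4
   p0  -3   -3   -2    0    3
   p1   3    1    4   -3    0
   p2   0    3   -3    0    0
   p3   0    0    0    3   -3

Candidate y = [3, 3, 2, 3]; check y·C column-wise:
  col T0: 3·-3 + 3·3 + 2·0 + 3·0 = 0
  col T1: 3·-3 + 3·1 + 2·3 + 3·0 = 0
  col T2: 3·-2 + 3·4 + 2·-3 + 3·0 = 0
  col T3: 3·0 + 3·-3 + 2·0 + 3·3 = 0
  col T4: 3·3 + 3·0 + 2·0 + 3·-3 = 0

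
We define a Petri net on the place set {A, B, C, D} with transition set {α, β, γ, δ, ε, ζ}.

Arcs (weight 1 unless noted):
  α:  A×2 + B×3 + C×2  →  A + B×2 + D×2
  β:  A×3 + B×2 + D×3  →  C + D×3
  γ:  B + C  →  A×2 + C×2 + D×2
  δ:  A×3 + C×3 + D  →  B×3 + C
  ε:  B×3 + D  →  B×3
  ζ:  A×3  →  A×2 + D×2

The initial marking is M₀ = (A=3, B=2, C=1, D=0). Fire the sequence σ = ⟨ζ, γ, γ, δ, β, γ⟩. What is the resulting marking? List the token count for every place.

(A=2, B=0, C=3, D=7)

step 1: fire ζ:  (A=3, B=2, C=1, D=0) → (A=2, B=2, C=1, D=2)
step 2: fire γ:  (A=2, B=2, C=1, D=2) → (A=4, B=1, C=2, D=4)
step 3: fire γ:  (A=4, B=1, C=2, D=4) → (A=6, B=0, C=3, D=6)
step 4: fire δ:  (A=6, B=0, C=3, D=6) → (A=3, B=3, C=1, D=5)
step 5: fire β:  (A=3, B=3, C=1, D=5) → (A=0, B=1, C=2, D=5)
step 6: fire γ:  (A=0, B=1, C=2, D=5) → (A=2, B=0, C=3, D=7)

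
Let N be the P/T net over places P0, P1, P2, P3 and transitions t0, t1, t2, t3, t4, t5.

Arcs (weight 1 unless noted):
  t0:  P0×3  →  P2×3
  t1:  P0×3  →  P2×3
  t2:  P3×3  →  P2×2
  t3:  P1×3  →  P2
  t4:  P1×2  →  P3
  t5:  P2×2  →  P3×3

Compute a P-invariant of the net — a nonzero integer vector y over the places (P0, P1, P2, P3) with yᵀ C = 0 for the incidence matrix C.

Incidence matrix C (rows=places, cols=transitions):
       t0   t1   t2   t3   t4   t5
   P0  -3   -3    0    0    0    0
   P1   0    0    0   -3   -2    0
   P2   3    3    2    1    0   -2
   P3   0    0   -3    0    1    3

Candidate y = [3, 1, 3, 2]; check y·C column-wise:
  col t0: 3·-3 + 1·0 + 3·3 + 2·0 = 0
  col t1: 3·-3 + 1·0 + 3·3 + 2·0 = 0
  col t2: 3·0 + 1·0 + 3·2 + 2·-3 = 0
  col t3: 3·0 + 1·-3 + 3·1 + 2·0 = 0
  col t4: 3·0 + 1·-2 + 3·0 + 2·1 = 0
  col t5: 3·0 + 1·0 + 3·-2 + 2·3 = 0

y = (P0:3, P1:1, P2:3, P3:2)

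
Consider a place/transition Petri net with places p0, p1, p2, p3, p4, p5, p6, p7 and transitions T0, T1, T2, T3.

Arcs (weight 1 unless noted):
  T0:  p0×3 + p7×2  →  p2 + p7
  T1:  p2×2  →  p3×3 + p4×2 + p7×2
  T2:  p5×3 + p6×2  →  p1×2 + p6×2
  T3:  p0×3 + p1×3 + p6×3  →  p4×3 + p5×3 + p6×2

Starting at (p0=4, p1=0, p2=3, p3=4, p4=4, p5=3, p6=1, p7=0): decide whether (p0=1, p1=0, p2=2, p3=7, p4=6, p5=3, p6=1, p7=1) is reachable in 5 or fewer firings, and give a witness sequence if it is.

YES — reachable via ⟨T1, T0⟩ (2 firings)

step 1: fire T1:  (p0=4, p1=0, p2=3, p3=4, p4=4, p5=3, p6=1, p7=0) → (p0=4, p1=0, p2=1, p3=7, p4=6, p5=3, p6=1, p7=2)
step 2: fire T0:  (p0=4, p1=0, p2=1, p3=7, p4=6, p5=3, p6=1, p7=2) → (p0=1, p1=0, p2=2, p3=7, p4=6, p5=3, p6=1, p7=1)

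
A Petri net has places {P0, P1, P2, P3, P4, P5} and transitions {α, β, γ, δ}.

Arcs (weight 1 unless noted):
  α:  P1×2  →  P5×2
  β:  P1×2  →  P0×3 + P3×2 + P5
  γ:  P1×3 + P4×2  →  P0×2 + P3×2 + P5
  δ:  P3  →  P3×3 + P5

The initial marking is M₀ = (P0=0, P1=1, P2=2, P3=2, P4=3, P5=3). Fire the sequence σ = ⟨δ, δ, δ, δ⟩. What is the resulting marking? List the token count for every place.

(P0=0, P1=1, P2=2, P3=10, P4=3, P5=7)

step 1: fire δ:  (P0=0, P1=1, P2=2, P3=2, P4=3, P5=3) → (P0=0, P1=1, P2=2, P3=4, P4=3, P5=4)
step 2: fire δ:  (P0=0, P1=1, P2=2, P3=4, P4=3, P5=4) → (P0=0, P1=1, P2=2, P3=6, P4=3, P5=5)
step 3: fire δ:  (P0=0, P1=1, P2=2, P3=6, P4=3, P5=5) → (P0=0, P1=1, P2=2, P3=8, P4=3, P5=6)
step 4: fire δ:  (P0=0, P1=1, P2=2, P3=8, P4=3, P5=6) → (P0=0, P1=1, P2=2, P3=10, P4=3, P5=7)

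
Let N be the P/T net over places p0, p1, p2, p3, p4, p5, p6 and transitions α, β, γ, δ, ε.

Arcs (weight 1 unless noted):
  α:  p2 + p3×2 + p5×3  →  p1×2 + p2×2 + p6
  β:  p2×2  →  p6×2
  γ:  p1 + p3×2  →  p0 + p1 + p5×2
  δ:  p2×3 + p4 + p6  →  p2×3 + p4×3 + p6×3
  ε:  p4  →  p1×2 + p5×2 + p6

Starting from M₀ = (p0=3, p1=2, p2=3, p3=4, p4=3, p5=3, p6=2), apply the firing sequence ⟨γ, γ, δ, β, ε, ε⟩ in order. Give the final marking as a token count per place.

step 1: fire γ:  (p0=3, p1=2, p2=3, p3=4, p4=3, p5=3, p6=2) → (p0=4, p1=2, p2=3, p3=2, p4=3, p5=5, p6=2)
step 2: fire γ:  (p0=4, p1=2, p2=3, p3=2, p4=3, p5=5, p6=2) → (p0=5, p1=2, p2=3, p3=0, p4=3, p5=7, p6=2)
step 3: fire δ:  (p0=5, p1=2, p2=3, p3=0, p4=3, p5=7, p6=2) → (p0=5, p1=2, p2=3, p3=0, p4=5, p5=7, p6=4)
step 4: fire β:  (p0=5, p1=2, p2=3, p3=0, p4=5, p5=7, p6=4) → (p0=5, p1=2, p2=1, p3=0, p4=5, p5=7, p6=6)
step 5: fire ε:  (p0=5, p1=2, p2=1, p3=0, p4=5, p5=7, p6=6) → (p0=5, p1=4, p2=1, p3=0, p4=4, p5=9, p6=7)
step 6: fire ε:  (p0=5, p1=4, p2=1, p3=0, p4=4, p5=9, p6=7) → (p0=5, p1=6, p2=1, p3=0, p4=3, p5=11, p6=8)

(p0=5, p1=6, p2=1, p3=0, p4=3, p5=11, p6=8)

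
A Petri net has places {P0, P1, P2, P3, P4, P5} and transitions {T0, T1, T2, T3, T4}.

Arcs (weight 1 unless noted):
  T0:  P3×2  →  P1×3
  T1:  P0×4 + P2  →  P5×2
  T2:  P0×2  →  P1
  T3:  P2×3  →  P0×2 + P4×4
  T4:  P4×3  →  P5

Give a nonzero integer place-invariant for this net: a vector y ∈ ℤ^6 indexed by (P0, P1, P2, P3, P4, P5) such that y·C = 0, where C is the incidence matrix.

y = (P0:1, P1:2, P2:2, P3:3, P4:1, P5:3)

Incidence matrix C (rows=places, cols=transitions):
       T0   T1   T2   T3   T4
   P0   0   -4   -2    2    0
   P1   3    0    1    0    0
   P2   0   -1    0   -3    0
   P3  -2    0    0    0    0
   P4   0    0    0    4   -3
   P5   0    2    0    0    1

Candidate y = [1, 2, 2, 3, 1, 3]; check y·C column-wise:
  col T0: 1·0 + 2·3 + 2·0 + 3·-2 + 1·0 + 3·0 = 0
  col T1: 1·-4 + 2·0 + 2·-1 + 3·0 + 1·0 + 3·2 = 0
  col T2: 1·-2 + 2·1 + 2·0 + 3·0 + 1·0 + 3·0 = 0
  col T3: 1·2 + 2·0 + 2·-3 + 3·0 + 1·4 + 3·0 = 0
  col T4: 1·0 + 2·0 + 2·0 + 3·0 + 1·-3 + 3·1 = 0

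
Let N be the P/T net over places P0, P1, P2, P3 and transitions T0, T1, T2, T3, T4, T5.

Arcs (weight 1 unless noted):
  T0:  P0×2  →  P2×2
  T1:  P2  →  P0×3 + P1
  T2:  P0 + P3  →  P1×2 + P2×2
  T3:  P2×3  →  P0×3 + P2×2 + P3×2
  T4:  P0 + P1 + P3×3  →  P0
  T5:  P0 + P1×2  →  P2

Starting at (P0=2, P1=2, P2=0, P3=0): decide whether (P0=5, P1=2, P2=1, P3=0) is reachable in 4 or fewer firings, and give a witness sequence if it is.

YES — reachable via ⟨T0, T1, T1, T5⟩ (4 firings)

step 1: fire T0:  (P0=2, P1=2, P2=0, P3=0) → (P0=0, P1=2, P2=2, P3=0)
step 2: fire T1:  (P0=0, P1=2, P2=2, P3=0) → (P0=3, P1=3, P2=1, P3=0)
step 3: fire T1:  (P0=3, P1=3, P2=1, P3=0) → (P0=6, P1=4, P2=0, P3=0)
step 4: fire T5:  (P0=6, P1=4, P2=0, P3=0) → (P0=5, P1=2, P2=1, P3=0)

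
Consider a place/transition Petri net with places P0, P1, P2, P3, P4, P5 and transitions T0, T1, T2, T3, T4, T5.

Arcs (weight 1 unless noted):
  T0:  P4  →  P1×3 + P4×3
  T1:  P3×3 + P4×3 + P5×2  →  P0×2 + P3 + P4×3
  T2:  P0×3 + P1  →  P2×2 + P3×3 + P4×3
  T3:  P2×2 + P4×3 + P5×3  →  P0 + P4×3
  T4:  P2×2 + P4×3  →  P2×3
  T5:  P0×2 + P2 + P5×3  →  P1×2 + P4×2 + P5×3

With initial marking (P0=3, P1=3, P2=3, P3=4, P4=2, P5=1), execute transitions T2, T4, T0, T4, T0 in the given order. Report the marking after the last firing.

(P0=0, P1=8, P2=7, P3=7, P4=3, P5=1)

step 1: fire T2:  (P0=3, P1=3, P2=3, P3=4, P4=2, P5=1) → (P0=0, P1=2, P2=5, P3=7, P4=5, P5=1)
step 2: fire T4:  (P0=0, P1=2, P2=5, P3=7, P4=5, P5=1) → (P0=0, P1=2, P2=6, P3=7, P4=2, P5=1)
step 3: fire T0:  (P0=0, P1=2, P2=6, P3=7, P4=2, P5=1) → (P0=0, P1=5, P2=6, P3=7, P4=4, P5=1)
step 4: fire T4:  (P0=0, P1=5, P2=6, P3=7, P4=4, P5=1) → (P0=0, P1=5, P2=7, P3=7, P4=1, P5=1)
step 5: fire T0:  (P0=0, P1=5, P2=7, P3=7, P4=1, P5=1) → (P0=0, P1=8, P2=7, P3=7, P4=3, P5=1)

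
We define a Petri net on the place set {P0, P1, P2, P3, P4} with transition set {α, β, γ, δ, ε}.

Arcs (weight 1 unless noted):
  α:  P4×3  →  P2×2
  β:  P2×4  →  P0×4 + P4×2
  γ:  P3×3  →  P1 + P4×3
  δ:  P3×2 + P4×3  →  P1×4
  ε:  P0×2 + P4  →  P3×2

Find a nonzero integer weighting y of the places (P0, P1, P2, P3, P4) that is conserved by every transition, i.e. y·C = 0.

Incidence matrix C (rows=places, cols=transitions):
        α    β    γ    δ    ε
   P0   0    4    0    0   -2
   P1   0    0    1    4    0
   P2   2   -4    0    0    0
   P3   0    0   -3   -2    2
   P4  -3    2    3   -3   -1

Candidate y = [2, 3, 3, 3, 2]; check y·C column-wise:
  col α: 2·0 + 3·0 + 3·2 + 3·0 + 2·-3 = 0
  col β: 2·4 + 3·0 + 3·-4 + 3·0 + 2·2 = 0
  col γ: 2·0 + 3·1 + 3·0 + 3·-3 + 2·3 = 0
  col δ: 2·0 + 3·4 + 3·0 + 3·-2 + 2·-3 = 0
  col ε: 2·-2 + 3·0 + 3·0 + 3·2 + 2·-1 = 0

y = (P0:2, P1:3, P2:3, P3:3, P4:2)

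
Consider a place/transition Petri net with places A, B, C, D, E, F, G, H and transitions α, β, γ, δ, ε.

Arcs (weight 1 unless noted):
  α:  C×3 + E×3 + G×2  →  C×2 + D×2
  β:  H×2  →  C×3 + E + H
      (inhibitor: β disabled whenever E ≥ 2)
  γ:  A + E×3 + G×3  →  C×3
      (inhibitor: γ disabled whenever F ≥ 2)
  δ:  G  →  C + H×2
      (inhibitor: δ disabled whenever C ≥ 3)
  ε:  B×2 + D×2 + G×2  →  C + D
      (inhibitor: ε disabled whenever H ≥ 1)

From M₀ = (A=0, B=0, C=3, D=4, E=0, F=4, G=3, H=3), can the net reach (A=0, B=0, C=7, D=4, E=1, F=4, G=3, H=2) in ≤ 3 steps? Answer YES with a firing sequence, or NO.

NO — not reachable within 3 firings

depth 0: 1 marking
depth 1: 2 markings reached so far
depth 2: 3 markings reached so far
depth 3: 3 markings reached so far
(frontier empty at depth 3; search complete)
target is not among the 3 markings reachable within 3 steps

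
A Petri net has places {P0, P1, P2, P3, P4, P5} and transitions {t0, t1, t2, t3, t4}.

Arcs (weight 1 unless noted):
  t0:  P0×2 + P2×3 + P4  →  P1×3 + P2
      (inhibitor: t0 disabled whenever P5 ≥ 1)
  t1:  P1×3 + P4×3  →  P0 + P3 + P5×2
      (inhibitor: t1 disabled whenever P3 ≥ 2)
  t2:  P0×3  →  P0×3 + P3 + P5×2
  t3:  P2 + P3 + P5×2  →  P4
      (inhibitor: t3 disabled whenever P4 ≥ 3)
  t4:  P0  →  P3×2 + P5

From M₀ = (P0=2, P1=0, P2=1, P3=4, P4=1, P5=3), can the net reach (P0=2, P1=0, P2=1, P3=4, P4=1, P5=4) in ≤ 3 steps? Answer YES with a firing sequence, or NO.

NO — not reachable within 3 firings

depth 0: 1 marking
depth 1: 3 markings reached so far
depth 2: 5 markings reached so far
depth 3: 6 markings reached so far
target is not among the 6 markings reachable within 3 steps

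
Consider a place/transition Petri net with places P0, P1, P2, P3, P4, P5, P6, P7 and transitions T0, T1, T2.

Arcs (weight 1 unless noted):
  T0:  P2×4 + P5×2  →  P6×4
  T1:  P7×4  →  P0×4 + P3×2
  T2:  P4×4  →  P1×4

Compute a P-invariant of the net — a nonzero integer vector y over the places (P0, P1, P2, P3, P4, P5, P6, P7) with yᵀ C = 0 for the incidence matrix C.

y = (P0:1, P1:0, P2:0, P3:-2, P4:0, P5:0, P6:0, P7:0)

Incidence matrix C (rows=places, cols=transitions):
       T0   T1   T2
   P0   0    4    0
   P1   0    0    4
   P2  -4    0    0
   P3   0    2    0
   P4   0    0   -4
   P5  -2    0    0
   P6   4    0    0
   P7   0   -4    0

Candidate y = [1, 0, 0, -2, 0, 0, 0, 0]; check y·C column-wise:
  col T0: 1·0 + 0·-4 + -2·0 + 0·-2 + 0·4 = 0
  col T1: 1·4 + -2·2 + 0·-4 = 0
  col T2: 1·0 + 0·4 + -2·0 + 0·-4 = 0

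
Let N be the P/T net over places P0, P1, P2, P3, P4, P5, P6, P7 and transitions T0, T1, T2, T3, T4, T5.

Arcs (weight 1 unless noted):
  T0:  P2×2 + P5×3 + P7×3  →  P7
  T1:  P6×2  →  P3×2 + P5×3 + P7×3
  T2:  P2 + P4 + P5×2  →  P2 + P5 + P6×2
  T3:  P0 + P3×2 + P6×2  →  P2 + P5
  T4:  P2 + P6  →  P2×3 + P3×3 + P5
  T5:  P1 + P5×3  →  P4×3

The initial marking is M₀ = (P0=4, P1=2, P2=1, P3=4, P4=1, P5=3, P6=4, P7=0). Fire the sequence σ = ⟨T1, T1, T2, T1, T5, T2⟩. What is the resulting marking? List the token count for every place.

(P0=4, P1=1, P2=1, P3=10, P4=2, P5=7, P6=2, P7=9)

step 1: fire T1:  (P0=4, P1=2, P2=1, P3=4, P4=1, P5=3, P6=4, P7=0) → (P0=4, P1=2, P2=1, P3=6, P4=1, P5=6, P6=2, P7=3)
step 2: fire T1:  (P0=4, P1=2, P2=1, P3=6, P4=1, P5=6, P6=2, P7=3) → (P0=4, P1=2, P2=1, P3=8, P4=1, P5=9, P6=0, P7=6)
step 3: fire T2:  (P0=4, P1=2, P2=1, P3=8, P4=1, P5=9, P6=0, P7=6) → (P0=4, P1=2, P2=1, P3=8, P4=0, P5=8, P6=2, P7=6)
step 4: fire T1:  (P0=4, P1=2, P2=1, P3=8, P4=0, P5=8, P6=2, P7=6) → (P0=4, P1=2, P2=1, P3=10, P4=0, P5=11, P6=0, P7=9)
step 5: fire T5:  (P0=4, P1=2, P2=1, P3=10, P4=0, P5=11, P6=0, P7=9) → (P0=4, P1=1, P2=1, P3=10, P4=3, P5=8, P6=0, P7=9)
step 6: fire T2:  (P0=4, P1=1, P2=1, P3=10, P4=3, P5=8, P6=0, P7=9) → (P0=4, P1=1, P2=1, P3=10, P4=2, P5=7, P6=2, P7=9)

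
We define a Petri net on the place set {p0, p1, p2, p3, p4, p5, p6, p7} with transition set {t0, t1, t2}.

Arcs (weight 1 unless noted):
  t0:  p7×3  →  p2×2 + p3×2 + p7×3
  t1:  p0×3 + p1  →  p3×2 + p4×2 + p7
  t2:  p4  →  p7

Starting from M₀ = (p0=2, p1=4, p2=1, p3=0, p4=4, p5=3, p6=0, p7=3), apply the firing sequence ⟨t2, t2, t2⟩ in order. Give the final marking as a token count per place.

(p0=2, p1=4, p2=1, p3=0, p4=1, p5=3, p6=0, p7=6)

step 1: fire t2:  (p0=2, p1=4, p2=1, p3=0, p4=4, p5=3, p6=0, p7=3) → (p0=2, p1=4, p2=1, p3=0, p4=3, p5=3, p6=0, p7=4)
step 2: fire t2:  (p0=2, p1=4, p2=1, p3=0, p4=3, p5=3, p6=0, p7=4) → (p0=2, p1=4, p2=1, p3=0, p4=2, p5=3, p6=0, p7=5)
step 3: fire t2:  (p0=2, p1=4, p2=1, p3=0, p4=2, p5=3, p6=0, p7=5) → (p0=2, p1=4, p2=1, p3=0, p4=1, p5=3, p6=0, p7=6)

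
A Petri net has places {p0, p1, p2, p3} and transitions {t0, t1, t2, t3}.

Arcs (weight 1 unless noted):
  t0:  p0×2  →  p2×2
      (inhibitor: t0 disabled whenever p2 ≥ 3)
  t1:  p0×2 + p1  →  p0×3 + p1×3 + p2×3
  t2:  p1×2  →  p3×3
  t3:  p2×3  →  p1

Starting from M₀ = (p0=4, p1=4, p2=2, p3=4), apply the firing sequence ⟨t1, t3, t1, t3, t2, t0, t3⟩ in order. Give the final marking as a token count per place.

step 1: fire t1:  (p0=4, p1=4, p2=2, p3=4) → (p0=5, p1=6, p2=5, p3=4)
step 2: fire t3:  (p0=5, p1=6, p2=5, p3=4) → (p0=5, p1=7, p2=2, p3=4)
step 3: fire t1:  (p0=5, p1=7, p2=2, p3=4) → (p0=6, p1=9, p2=5, p3=4)
step 4: fire t3:  (p0=6, p1=9, p2=5, p3=4) → (p0=6, p1=10, p2=2, p3=4)
step 5: fire t2:  (p0=6, p1=10, p2=2, p3=4) → (p0=6, p1=8, p2=2, p3=7)
step 6: fire t0:  (p0=6, p1=8, p2=2, p3=7) → (p0=4, p1=8, p2=4, p3=7)
step 7: fire t3:  (p0=4, p1=8, p2=4, p3=7) → (p0=4, p1=9, p2=1, p3=7)

(p0=4, p1=9, p2=1, p3=7)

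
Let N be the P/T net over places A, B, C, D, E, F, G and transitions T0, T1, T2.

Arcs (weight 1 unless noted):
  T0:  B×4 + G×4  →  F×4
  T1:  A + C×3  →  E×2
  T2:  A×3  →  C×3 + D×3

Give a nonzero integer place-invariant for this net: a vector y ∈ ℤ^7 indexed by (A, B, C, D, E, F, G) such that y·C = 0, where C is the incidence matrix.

y = (A:3, B:0, C:-1, D:4, E:0, F:0, G:0)

Incidence matrix C (rows=places, cols=transitions):
       T0   T1   T2
    A   0   -1   -3
    B  -4    0    0
    C   0   -3    3
    D   0    0    3
    E   0    2    0
    F   4    0    0
    G  -4    0    0

Candidate y = [3, 0, -1, 4, 0, 0, 0]; check y·C column-wise:
  col T0: 3·0 + 0·-4 + -1·0 + 4·0 + 0·4 + 0·-4 = 0
  col T1: 3·-1 + -1·-3 + 4·0 + 0·2 = 0
  col T2: 3·-3 + -1·3 + 4·3 = 0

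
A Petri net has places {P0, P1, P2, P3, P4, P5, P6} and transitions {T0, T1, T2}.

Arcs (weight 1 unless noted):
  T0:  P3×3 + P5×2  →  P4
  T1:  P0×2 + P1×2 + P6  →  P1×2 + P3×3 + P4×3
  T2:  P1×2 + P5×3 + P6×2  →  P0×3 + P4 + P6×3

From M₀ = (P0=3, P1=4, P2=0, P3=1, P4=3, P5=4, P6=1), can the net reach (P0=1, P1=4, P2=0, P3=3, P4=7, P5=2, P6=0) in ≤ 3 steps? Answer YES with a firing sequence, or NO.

NO — not reachable within 3 firings

depth 0: 1 marking
depth 1: 2 markings reached so far
depth 2: 3 markings reached so far
depth 3: 3 markings reached so far
(frontier empty at depth 3; search complete)
target is not among the 3 markings reachable within 3 steps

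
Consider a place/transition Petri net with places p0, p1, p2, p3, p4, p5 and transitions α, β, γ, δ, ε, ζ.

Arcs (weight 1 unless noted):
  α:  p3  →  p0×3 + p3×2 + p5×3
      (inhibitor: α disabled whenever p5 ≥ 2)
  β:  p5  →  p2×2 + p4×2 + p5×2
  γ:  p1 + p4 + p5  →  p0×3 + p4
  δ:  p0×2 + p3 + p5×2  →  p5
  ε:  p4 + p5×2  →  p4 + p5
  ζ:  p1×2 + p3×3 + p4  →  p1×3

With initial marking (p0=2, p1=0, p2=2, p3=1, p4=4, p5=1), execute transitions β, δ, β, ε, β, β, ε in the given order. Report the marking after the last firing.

(p0=0, p1=0, p2=10, p3=0, p4=12, p5=2)

step 1: fire β:  (p0=2, p1=0, p2=2, p3=1, p4=4, p5=1) → (p0=2, p1=0, p2=4, p3=1, p4=6, p5=2)
step 2: fire δ:  (p0=2, p1=0, p2=4, p3=1, p4=6, p5=2) → (p0=0, p1=0, p2=4, p3=0, p4=6, p5=1)
step 3: fire β:  (p0=0, p1=0, p2=4, p3=0, p4=6, p5=1) → (p0=0, p1=0, p2=6, p3=0, p4=8, p5=2)
step 4: fire ε:  (p0=0, p1=0, p2=6, p3=0, p4=8, p5=2) → (p0=0, p1=0, p2=6, p3=0, p4=8, p5=1)
step 5: fire β:  (p0=0, p1=0, p2=6, p3=0, p4=8, p5=1) → (p0=0, p1=0, p2=8, p3=0, p4=10, p5=2)
step 6: fire β:  (p0=0, p1=0, p2=8, p3=0, p4=10, p5=2) → (p0=0, p1=0, p2=10, p3=0, p4=12, p5=3)
step 7: fire ε:  (p0=0, p1=0, p2=10, p3=0, p4=12, p5=3) → (p0=0, p1=0, p2=10, p3=0, p4=12, p5=2)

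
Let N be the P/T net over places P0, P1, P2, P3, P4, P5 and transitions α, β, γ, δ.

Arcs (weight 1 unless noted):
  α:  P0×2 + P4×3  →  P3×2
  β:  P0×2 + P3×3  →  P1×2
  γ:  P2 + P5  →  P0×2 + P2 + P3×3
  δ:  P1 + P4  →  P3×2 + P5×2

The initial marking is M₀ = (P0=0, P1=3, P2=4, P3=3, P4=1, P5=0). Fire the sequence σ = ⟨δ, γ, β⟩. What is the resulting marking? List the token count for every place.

step 1: fire δ:  (P0=0, P1=3, P2=4, P3=3, P4=1, P5=0) → (P0=0, P1=2, P2=4, P3=5, P4=0, P5=2)
step 2: fire γ:  (P0=0, P1=2, P2=4, P3=5, P4=0, P5=2) → (P0=2, P1=2, P2=4, P3=8, P4=0, P5=1)
step 3: fire β:  (P0=2, P1=2, P2=4, P3=8, P4=0, P5=1) → (P0=0, P1=4, P2=4, P3=5, P4=0, P5=1)

(P0=0, P1=4, P2=4, P3=5, P4=0, P5=1)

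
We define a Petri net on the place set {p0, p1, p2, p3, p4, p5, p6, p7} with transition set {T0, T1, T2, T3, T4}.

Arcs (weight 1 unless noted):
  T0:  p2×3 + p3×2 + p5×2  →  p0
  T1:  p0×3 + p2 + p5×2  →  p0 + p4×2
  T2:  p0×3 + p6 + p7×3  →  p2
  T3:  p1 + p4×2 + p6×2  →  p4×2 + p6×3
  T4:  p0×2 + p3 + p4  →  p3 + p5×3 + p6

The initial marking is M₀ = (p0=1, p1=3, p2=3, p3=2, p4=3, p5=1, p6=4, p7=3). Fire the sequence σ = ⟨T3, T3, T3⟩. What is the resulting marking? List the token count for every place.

step 1: fire T3:  (p0=1, p1=3, p2=3, p3=2, p4=3, p5=1, p6=4, p7=3) → (p0=1, p1=2, p2=3, p3=2, p4=3, p5=1, p6=5, p7=3)
step 2: fire T3:  (p0=1, p1=2, p2=3, p3=2, p4=3, p5=1, p6=5, p7=3) → (p0=1, p1=1, p2=3, p3=2, p4=3, p5=1, p6=6, p7=3)
step 3: fire T3:  (p0=1, p1=1, p2=3, p3=2, p4=3, p5=1, p6=6, p7=3) → (p0=1, p1=0, p2=3, p3=2, p4=3, p5=1, p6=7, p7=3)

(p0=1, p1=0, p2=3, p3=2, p4=3, p5=1, p6=7, p7=3)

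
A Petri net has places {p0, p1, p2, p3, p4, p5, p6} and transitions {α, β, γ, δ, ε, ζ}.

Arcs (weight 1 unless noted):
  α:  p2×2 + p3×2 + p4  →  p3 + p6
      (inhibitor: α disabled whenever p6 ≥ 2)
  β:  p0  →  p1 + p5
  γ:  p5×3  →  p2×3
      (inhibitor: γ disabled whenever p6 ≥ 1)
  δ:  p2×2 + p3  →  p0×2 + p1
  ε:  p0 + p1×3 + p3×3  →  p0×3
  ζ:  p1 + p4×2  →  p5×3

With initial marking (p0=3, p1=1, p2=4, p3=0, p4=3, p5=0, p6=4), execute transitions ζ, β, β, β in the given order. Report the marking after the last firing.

step 1: fire ζ:  (p0=3, p1=1, p2=4, p3=0, p4=3, p5=0, p6=4) → (p0=3, p1=0, p2=4, p3=0, p4=1, p5=3, p6=4)
step 2: fire β:  (p0=3, p1=0, p2=4, p3=0, p4=1, p5=3, p6=4) → (p0=2, p1=1, p2=4, p3=0, p4=1, p5=4, p6=4)
step 3: fire β:  (p0=2, p1=1, p2=4, p3=0, p4=1, p5=4, p6=4) → (p0=1, p1=2, p2=4, p3=0, p4=1, p5=5, p6=4)
step 4: fire β:  (p0=1, p1=2, p2=4, p3=0, p4=1, p5=5, p6=4) → (p0=0, p1=3, p2=4, p3=0, p4=1, p5=6, p6=4)

(p0=0, p1=3, p2=4, p3=0, p4=1, p5=6, p6=4)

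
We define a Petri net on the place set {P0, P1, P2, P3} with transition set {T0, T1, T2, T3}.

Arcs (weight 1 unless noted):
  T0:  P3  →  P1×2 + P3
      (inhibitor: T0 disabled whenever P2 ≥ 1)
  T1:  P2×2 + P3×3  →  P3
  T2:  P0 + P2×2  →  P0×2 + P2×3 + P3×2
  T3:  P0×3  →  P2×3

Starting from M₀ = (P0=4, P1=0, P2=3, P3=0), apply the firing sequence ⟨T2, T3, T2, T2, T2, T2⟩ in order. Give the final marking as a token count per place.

step 1: fire T2:  (P0=4, P1=0, P2=3, P3=0) → (P0=5, P1=0, P2=4, P3=2)
step 2: fire T3:  (P0=5, P1=0, P2=4, P3=2) → (P0=2, P1=0, P2=7, P3=2)
step 3: fire T2:  (P0=2, P1=0, P2=7, P3=2) → (P0=3, P1=0, P2=8, P3=4)
step 4: fire T2:  (P0=3, P1=0, P2=8, P3=4) → (P0=4, P1=0, P2=9, P3=6)
step 5: fire T2:  (P0=4, P1=0, P2=9, P3=6) → (P0=5, P1=0, P2=10, P3=8)
step 6: fire T2:  (P0=5, P1=0, P2=10, P3=8) → (P0=6, P1=0, P2=11, P3=10)

(P0=6, P1=0, P2=11, P3=10)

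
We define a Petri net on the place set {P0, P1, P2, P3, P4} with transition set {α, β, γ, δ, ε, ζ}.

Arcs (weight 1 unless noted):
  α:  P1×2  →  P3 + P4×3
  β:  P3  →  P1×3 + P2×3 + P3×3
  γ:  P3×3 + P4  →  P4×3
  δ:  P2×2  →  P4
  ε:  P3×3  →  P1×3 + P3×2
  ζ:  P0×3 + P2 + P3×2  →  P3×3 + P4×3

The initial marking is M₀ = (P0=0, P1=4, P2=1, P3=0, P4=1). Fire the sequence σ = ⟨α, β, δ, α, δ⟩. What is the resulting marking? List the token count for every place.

(P0=0, P1=3, P2=0, P3=4, P4=9)

step 1: fire α:  (P0=0, P1=4, P2=1, P3=0, P4=1) → (P0=0, P1=2, P2=1, P3=1, P4=4)
step 2: fire β:  (P0=0, P1=2, P2=1, P3=1, P4=4) → (P0=0, P1=5, P2=4, P3=3, P4=4)
step 3: fire δ:  (P0=0, P1=5, P2=4, P3=3, P4=4) → (P0=0, P1=5, P2=2, P3=3, P4=5)
step 4: fire α:  (P0=0, P1=5, P2=2, P3=3, P4=5) → (P0=0, P1=3, P2=2, P3=4, P4=8)
step 5: fire δ:  (P0=0, P1=3, P2=2, P3=4, P4=8) → (P0=0, P1=3, P2=0, P3=4, P4=9)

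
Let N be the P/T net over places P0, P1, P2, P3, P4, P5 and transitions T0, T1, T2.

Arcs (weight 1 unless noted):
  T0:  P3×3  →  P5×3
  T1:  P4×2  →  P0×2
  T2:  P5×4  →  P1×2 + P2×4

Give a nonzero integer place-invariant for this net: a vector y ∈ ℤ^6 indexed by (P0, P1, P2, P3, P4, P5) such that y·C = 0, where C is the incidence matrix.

y = (P0:0, P1:2, P2:-1, P3:0, P4:0, P5:0)

Incidence matrix C (rows=places, cols=transitions):
       T0   T1   T2
   P0   0    2    0
   P1   0    0    2
   P2   0    0    4
   P3  -3    0    0
   P4   0   -2    0
   P5   3    0   -4

Candidate y = [0, 2, -1, 0, 0, 0]; check y·C column-wise:
  col T0: 2·0 + -1·0 + 0·-3 + 0·3 = 0
  col T1: 0·2 + 2·0 + -1·0 + 0·-2 = 0
  col T2: 2·2 + -1·4 + 0·-4 = 0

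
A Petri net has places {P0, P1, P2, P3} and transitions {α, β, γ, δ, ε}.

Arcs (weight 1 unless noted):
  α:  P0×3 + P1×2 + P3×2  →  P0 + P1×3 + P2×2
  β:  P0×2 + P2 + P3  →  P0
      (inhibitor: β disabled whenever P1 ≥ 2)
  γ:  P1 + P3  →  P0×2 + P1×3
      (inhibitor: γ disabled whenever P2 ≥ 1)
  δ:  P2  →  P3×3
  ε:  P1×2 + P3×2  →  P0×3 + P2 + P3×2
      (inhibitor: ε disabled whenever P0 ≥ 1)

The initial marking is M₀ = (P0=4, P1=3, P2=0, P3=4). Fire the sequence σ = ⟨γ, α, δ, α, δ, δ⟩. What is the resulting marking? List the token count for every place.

step 1: fire γ:  (P0=4, P1=3, P2=0, P3=4) → (P0=6, P1=5, P2=0, P3=3)
step 2: fire α:  (P0=6, P1=5, P2=0, P3=3) → (P0=4, P1=6, P2=2, P3=1)
step 3: fire δ:  (P0=4, P1=6, P2=2, P3=1) → (P0=4, P1=6, P2=1, P3=4)
step 4: fire α:  (P0=4, P1=6, P2=1, P3=4) → (P0=2, P1=7, P2=3, P3=2)
step 5: fire δ:  (P0=2, P1=7, P2=3, P3=2) → (P0=2, P1=7, P2=2, P3=5)
step 6: fire δ:  (P0=2, P1=7, P2=2, P3=5) → (P0=2, P1=7, P2=1, P3=8)

(P0=2, P1=7, P2=1, P3=8)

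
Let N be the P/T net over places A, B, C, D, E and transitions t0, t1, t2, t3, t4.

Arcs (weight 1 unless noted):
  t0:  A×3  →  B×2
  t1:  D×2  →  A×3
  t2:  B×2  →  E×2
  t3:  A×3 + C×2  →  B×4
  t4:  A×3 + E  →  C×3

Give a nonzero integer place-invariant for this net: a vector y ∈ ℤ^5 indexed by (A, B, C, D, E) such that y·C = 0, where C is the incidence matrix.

Incidence matrix C (rows=places, cols=transitions):
       t0   t1   t2   t3   t4
    A  -3    3    0   -3   -3
    B   2    0   -2    4    0
    C   0    0    0   -2    3
    D   0   -2    0    0    0
    E   0    0    2    0   -1

Candidate y = [2, 3, 3, 3, 3]; check y·C column-wise:
  col t0: 2·-3 + 3·2 + 3·0 + 3·0 + 3·0 = 0
  col t1: 2·3 + 3·0 + 3·0 + 3·-2 + 3·0 = 0
  col t2: 2·0 + 3·-2 + 3·0 + 3·0 + 3·2 = 0
  col t3: 2·-3 + 3·4 + 3·-2 + 3·0 + 3·0 = 0
  col t4: 2·-3 + 3·0 + 3·3 + 3·0 + 3·-1 = 0

y = (A:2, B:3, C:3, D:3, E:3)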